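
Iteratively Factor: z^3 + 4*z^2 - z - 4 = (z + 1)*(z^2 + 3*z - 4) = (z - 1)*(z + 1)*(z + 4)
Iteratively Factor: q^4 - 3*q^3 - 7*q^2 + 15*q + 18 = (q + 2)*(q^3 - 5*q^2 + 3*q + 9) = (q - 3)*(q + 2)*(q^2 - 2*q - 3) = (q - 3)^2*(q + 2)*(q + 1)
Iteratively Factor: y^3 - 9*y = (y)*(y^2 - 9) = y*(y - 3)*(y + 3)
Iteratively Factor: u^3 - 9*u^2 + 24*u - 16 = (u - 4)*(u^2 - 5*u + 4) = (u - 4)*(u - 1)*(u - 4)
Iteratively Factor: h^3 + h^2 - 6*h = (h + 3)*(h^2 - 2*h) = (h - 2)*(h + 3)*(h)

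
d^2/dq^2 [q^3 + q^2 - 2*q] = 6*q + 2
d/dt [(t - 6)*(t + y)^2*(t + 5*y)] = (t + y)*((t - 6)*(t + y) + 2*(t - 6)*(t + 5*y) + (t + y)*(t + 5*y))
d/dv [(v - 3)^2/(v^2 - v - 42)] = (5*v^2 - 102*v + 261)/(v^4 - 2*v^3 - 83*v^2 + 84*v + 1764)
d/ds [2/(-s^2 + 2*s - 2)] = 4*(s - 1)/(s^2 - 2*s + 2)^2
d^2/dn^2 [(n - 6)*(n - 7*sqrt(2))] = 2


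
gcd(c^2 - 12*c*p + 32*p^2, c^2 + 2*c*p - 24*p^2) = -c + 4*p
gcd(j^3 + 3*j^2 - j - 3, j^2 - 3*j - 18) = j + 3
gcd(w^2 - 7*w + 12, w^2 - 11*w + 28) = w - 4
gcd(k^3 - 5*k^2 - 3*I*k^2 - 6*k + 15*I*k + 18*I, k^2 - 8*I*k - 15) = k - 3*I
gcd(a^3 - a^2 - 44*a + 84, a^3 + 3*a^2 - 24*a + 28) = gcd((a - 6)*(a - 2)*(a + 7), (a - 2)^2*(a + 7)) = a^2 + 5*a - 14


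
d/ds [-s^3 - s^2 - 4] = s*(-3*s - 2)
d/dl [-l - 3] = -1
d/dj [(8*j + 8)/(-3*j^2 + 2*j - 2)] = 8*(3*j^2 + 6*j - 4)/(9*j^4 - 12*j^3 + 16*j^2 - 8*j + 4)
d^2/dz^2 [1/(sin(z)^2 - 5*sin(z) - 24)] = (-4*sin(z)^4 + 15*sin(z)^3 - 115*sin(z)^2 + 90*sin(z) + 98)/((sin(z) - 8)^3*(sin(z) + 3)^3)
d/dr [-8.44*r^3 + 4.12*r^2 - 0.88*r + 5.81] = -25.32*r^2 + 8.24*r - 0.88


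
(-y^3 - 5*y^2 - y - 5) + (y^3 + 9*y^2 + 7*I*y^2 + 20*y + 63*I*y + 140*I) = 4*y^2 + 7*I*y^2 + 19*y + 63*I*y - 5 + 140*I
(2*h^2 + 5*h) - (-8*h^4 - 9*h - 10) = 8*h^4 + 2*h^2 + 14*h + 10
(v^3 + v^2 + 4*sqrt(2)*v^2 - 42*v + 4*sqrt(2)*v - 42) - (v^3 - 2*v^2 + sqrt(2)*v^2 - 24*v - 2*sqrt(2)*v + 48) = 3*v^2 + 3*sqrt(2)*v^2 - 18*v + 6*sqrt(2)*v - 90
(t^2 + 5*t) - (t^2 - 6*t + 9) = 11*t - 9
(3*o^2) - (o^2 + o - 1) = 2*o^2 - o + 1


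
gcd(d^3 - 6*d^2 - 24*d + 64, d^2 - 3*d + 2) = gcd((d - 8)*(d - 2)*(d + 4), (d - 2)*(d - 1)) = d - 2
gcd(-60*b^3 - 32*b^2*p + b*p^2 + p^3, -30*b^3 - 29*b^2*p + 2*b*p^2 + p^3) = 1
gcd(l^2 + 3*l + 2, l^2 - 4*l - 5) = l + 1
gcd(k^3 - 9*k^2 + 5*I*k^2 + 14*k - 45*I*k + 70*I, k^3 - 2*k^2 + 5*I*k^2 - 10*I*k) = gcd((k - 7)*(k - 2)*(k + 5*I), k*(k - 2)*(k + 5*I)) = k^2 + k*(-2 + 5*I) - 10*I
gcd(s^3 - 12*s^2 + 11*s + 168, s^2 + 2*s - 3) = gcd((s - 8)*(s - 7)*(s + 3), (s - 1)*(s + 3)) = s + 3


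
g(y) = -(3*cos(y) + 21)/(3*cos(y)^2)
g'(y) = -2*(3*cos(y) + 21)*sin(y)/(3*cos(y)^3) + sin(y)/cos(y)^2 = -(cos(y) + 14)*sin(y)/cos(y)^3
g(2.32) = -13.62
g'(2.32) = 30.87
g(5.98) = -8.73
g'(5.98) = 5.14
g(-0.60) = -11.49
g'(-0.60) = 14.89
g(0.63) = -11.96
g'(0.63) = -16.54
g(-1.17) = -48.55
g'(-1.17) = 223.10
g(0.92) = -20.72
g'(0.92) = -52.26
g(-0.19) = -8.28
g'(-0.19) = 2.99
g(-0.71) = -13.49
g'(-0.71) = 22.06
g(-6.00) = -8.63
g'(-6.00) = -4.72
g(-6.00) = -8.63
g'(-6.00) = -4.72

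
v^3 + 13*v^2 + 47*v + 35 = (v + 1)*(v + 5)*(v + 7)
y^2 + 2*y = y*(y + 2)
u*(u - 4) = u^2 - 4*u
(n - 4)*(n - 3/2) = n^2 - 11*n/2 + 6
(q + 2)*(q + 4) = q^2 + 6*q + 8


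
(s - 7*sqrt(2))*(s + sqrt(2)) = s^2 - 6*sqrt(2)*s - 14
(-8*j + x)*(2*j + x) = -16*j^2 - 6*j*x + x^2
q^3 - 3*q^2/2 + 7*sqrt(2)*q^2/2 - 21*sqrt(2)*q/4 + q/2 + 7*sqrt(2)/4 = (q - 1)*(q - 1/2)*(q + 7*sqrt(2)/2)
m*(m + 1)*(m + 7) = m^3 + 8*m^2 + 7*m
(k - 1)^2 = k^2 - 2*k + 1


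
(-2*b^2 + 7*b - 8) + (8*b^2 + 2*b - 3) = 6*b^2 + 9*b - 11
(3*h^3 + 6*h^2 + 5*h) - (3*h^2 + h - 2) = 3*h^3 + 3*h^2 + 4*h + 2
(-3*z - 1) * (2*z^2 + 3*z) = -6*z^3 - 11*z^2 - 3*z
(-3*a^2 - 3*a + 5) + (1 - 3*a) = -3*a^2 - 6*a + 6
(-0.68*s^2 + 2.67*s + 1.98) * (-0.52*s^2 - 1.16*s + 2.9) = 0.3536*s^4 - 0.5996*s^3 - 6.0988*s^2 + 5.4462*s + 5.742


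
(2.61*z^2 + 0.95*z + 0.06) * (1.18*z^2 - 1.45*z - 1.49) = 3.0798*z^4 - 2.6635*z^3 - 5.1956*z^2 - 1.5025*z - 0.0894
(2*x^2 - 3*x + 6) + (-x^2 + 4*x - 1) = x^2 + x + 5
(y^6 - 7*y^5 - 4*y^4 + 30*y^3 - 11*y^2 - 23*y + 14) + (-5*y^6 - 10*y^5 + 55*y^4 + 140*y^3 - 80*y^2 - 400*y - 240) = -4*y^6 - 17*y^5 + 51*y^4 + 170*y^3 - 91*y^2 - 423*y - 226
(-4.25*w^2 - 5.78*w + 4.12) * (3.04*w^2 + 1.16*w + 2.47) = -12.92*w^4 - 22.5012*w^3 - 4.6775*w^2 - 9.4974*w + 10.1764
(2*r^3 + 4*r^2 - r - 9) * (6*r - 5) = 12*r^4 + 14*r^3 - 26*r^2 - 49*r + 45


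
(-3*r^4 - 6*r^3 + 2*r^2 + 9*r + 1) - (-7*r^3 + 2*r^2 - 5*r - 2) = -3*r^4 + r^3 + 14*r + 3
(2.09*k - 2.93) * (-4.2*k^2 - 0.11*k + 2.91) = -8.778*k^3 + 12.0761*k^2 + 6.4042*k - 8.5263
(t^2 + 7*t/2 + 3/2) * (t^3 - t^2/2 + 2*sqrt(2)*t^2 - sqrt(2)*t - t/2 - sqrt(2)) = t^5 + 2*sqrt(2)*t^4 + 3*t^4 - 3*t^3/4 + 6*sqrt(2)*t^3 - 5*t^2/2 - 3*sqrt(2)*t^2/2 - 5*sqrt(2)*t - 3*t/4 - 3*sqrt(2)/2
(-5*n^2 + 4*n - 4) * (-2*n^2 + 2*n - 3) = 10*n^4 - 18*n^3 + 31*n^2 - 20*n + 12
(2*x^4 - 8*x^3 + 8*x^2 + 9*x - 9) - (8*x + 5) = 2*x^4 - 8*x^3 + 8*x^2 + x - 14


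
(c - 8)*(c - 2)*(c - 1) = c^3 - 11*c^2 + 26*c - 16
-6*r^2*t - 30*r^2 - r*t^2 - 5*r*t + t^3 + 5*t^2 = (-3*r + t)*(2*r + t)*(t + 5)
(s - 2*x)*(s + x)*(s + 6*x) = s^3 + 5*s^2*x - 8*s*x^2 - 12*x^3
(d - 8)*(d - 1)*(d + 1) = d^3 - 8*d^2 - d + 8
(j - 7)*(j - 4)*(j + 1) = j^3 - 10*j^2 + 17*j + 28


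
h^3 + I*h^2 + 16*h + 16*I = (h - 4*I)*(h + I)*(h + 4*I)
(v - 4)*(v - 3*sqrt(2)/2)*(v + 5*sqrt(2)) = v^3 - 4*v^2 + 7*sqrt(2)*v^2/2 - 14*sqrt(2)*v - 15*v + 60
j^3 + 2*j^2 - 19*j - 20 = (j - 4)*(j + 1)*(j + 5)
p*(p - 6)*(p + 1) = p^3 - 5*p^2 - 6*p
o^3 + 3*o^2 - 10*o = o*(o - 2)*(o + 5)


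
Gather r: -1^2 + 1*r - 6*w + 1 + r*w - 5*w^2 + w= r*(w + 1) - 5*w^2 - 5*w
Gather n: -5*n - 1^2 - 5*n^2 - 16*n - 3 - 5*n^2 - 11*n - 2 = -10*n^2 - 32*n - 6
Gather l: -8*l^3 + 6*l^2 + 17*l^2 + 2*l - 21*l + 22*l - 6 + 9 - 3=-8*l^3 + 23*l^2 + 3*l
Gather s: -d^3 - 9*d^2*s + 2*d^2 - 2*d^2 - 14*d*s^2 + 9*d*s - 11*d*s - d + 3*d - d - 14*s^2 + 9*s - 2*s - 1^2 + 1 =-d^3 + d + s^2*(-14*d - 14) + s*(-9*d^2 - 2*d + 7)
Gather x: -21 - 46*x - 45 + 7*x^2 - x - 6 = 7*x^2 - 47*x - 72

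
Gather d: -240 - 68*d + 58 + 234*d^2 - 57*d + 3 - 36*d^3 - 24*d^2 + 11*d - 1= -36*d^3 + 210*d^2 - 114*d - 180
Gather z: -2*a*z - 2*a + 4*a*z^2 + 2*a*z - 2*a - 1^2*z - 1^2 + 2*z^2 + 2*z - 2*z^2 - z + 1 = 4*a*z^2 - 4*a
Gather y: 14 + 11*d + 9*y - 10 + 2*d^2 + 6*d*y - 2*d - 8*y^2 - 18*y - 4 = 2*d^2 + 9*d - 8*y^2 + y*(6*d - 9)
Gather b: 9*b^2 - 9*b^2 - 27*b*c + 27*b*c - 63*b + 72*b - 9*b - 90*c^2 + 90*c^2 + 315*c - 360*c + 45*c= 0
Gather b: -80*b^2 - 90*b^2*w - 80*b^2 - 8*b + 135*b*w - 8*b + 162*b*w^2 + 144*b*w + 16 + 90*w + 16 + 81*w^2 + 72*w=b^2*(-90*w - 160) + b*(162*w^2 + 279*w - 16) + 81*w^2 + 162*w + 32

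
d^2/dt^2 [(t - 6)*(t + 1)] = 2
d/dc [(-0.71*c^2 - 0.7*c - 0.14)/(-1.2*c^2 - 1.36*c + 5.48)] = (0.1256*c^2 - 8.1176*c - 4.0264)/(1.44*c^4 + 3.264*c^3 - 11.3024*c^2 - 14.9056*c + 30.0304)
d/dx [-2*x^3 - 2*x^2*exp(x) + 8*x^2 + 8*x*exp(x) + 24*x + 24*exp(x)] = -2*x^2*exp(x) - 6*x^2 + 4*x*exp(x) + 16*x + 32*exp(x) + 24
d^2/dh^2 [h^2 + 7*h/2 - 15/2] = 2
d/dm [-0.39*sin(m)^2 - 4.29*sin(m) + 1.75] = -(0.78*sin(m) + 4.29)*cos(m)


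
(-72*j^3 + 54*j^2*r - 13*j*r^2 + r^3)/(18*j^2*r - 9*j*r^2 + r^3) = (-4*j + r)/r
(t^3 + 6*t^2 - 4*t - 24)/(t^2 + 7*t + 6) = (t^2 - 4)/(t + 1)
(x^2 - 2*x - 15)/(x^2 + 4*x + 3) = (x - 5)/(x + 1)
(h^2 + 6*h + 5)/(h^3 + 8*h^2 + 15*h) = (h + 1)/(h*(h + 3))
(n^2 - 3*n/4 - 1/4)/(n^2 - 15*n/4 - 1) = (n - 1)/(n - 4)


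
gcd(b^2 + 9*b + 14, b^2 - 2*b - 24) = 1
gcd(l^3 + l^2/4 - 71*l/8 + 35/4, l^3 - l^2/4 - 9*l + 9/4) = 1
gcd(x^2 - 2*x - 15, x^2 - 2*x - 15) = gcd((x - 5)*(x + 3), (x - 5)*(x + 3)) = x^2 - 2*x - 15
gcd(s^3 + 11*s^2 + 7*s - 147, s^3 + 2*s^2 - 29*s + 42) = s^2 + 4*s - 21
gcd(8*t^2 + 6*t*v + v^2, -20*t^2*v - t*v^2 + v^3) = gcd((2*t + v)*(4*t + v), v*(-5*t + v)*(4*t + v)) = 4*t + v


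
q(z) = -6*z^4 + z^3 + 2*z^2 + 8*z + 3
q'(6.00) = -5044.00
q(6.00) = -7437.00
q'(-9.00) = 17711.00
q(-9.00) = -40002.00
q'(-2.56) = 420.07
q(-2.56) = -278.85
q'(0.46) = 8.14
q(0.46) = 6.93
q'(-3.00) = 671.00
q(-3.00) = -516.00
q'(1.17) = -21.65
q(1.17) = 5.46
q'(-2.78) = 535.70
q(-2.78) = -383.64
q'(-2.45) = 369.15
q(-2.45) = -235.48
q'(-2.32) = 314.56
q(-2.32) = -191.10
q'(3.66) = -1113.84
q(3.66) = -968.55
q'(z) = -24*z^3 + 3*z^2 + 4*z + 8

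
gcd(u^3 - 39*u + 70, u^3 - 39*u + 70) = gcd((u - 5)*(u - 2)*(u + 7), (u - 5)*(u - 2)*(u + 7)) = u^3 - 39*u + 70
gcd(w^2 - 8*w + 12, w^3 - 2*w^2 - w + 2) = w - 2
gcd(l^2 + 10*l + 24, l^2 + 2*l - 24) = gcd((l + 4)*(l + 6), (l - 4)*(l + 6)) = l + 6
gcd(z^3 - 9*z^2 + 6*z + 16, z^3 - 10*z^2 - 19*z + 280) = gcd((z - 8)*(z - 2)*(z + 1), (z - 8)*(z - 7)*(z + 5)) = z - 8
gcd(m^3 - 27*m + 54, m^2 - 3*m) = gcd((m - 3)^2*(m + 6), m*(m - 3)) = m - 3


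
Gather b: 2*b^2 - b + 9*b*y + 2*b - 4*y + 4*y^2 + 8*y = 2*b^2 + b*(9*y + 1) + 4*y^2 + 4*y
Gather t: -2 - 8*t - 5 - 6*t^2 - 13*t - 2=-6*t^2 - 21*t - 9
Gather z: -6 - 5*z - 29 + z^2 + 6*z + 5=z^2 + z - 30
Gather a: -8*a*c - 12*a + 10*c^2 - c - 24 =a*(-8*c - 12) + 10*c^2 - c - 24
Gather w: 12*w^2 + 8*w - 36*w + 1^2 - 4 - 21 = 12*w^2 - 28*w - 24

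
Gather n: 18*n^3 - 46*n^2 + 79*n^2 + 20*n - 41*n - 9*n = 18*n^3 + 33*n^2 - 30*n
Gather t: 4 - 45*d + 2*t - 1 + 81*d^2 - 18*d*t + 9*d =81*d^2 - 36*d + t*(2 - 18*d) + 3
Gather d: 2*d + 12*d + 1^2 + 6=14*d + 7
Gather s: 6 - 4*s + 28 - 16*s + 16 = 50 - 20*s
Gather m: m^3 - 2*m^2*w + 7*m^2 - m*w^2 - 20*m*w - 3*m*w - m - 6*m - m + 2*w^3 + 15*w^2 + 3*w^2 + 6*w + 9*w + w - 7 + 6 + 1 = m^3 + m^2*(7 - 2*w) + m*(-w^2 - 23*w - 8) + 2*w^3 + 18*w^2 + 16*w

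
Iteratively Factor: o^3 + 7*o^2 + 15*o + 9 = (o + 1)*(o^2 + 6*o + 9) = (o + 1)*(o + 3)*(o + 3)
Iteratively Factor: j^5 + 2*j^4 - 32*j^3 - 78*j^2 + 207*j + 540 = (j - 5)*(j^4 + 7*j^3 + 3*j^2 - 63*j - 108) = (j - 5)*(j - 3)*(j^3 + 10*j^2 + 33*j + 36) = (j - 5)*(j - 3)*(j + 4)*(j^2 + 6*j + 9) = (j - 5)*(j - 3)*(j + 3)*(j + 4)*(j + 3)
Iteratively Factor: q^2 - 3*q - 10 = (q + 2)*(q - 5)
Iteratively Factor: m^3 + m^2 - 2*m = (m)*(m^2 + m - 2) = m*(m - 1)*(m + 2)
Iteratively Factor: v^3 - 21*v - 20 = (v + 4)*(v^2 - 4*v - 5) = (v + 1)*(v + 4)*(v - 5)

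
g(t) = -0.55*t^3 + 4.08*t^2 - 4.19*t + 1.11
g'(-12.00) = -339.71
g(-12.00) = 1589.31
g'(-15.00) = -497.84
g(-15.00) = 2838.21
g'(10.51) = -100.69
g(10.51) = -230.76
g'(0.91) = 1.87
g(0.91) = 0.26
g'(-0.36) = -7.34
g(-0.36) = 3.17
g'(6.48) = -20.60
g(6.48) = -4.37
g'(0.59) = 0.05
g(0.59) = -0.05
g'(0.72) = 0.83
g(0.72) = 0.00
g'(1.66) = 4.81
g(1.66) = 2.88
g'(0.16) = -2.93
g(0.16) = 0.54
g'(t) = -1.65*t^2 + 8.16*t - 4.19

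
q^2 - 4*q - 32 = (q - 8)*(q + 4)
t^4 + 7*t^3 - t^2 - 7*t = t*(t - 1)*(t + 1)*(t + 7)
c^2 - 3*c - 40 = (c - 8)*(c + 5)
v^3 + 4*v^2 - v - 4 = (v - 1)*(v + 1)*(v + 4)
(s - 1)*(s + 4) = s^2 + 3*s - 4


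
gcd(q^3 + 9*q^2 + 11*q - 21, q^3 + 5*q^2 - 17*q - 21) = q + 7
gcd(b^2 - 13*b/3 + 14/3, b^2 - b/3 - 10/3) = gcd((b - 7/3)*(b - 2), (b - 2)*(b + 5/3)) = b - 2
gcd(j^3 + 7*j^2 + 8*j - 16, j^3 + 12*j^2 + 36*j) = 1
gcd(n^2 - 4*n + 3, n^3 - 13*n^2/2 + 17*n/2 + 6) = n - 3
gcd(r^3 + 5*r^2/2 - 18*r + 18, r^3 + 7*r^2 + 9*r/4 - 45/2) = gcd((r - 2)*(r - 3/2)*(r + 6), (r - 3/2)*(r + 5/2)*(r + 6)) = r^2 + 9*r/2 - 9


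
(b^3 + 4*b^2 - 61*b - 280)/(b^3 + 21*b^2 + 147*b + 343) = (b^2 - 3*b - 40)/(b^2 + 14*b + 49)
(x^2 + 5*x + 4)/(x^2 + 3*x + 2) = (x + 4)/(x + 2)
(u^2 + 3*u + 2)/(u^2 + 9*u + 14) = (u + 1)/(u + 7)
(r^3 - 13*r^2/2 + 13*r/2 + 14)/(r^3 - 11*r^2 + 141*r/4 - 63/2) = 2*(r^2 - 3*r - 4)/(2*r^2 - 15*r + 18)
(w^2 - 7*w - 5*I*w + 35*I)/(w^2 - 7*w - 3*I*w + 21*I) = (w - 5*I)/(w - 3*I)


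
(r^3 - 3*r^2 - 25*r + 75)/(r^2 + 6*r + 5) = (r^2 - 8*r + 15)/(r + 1)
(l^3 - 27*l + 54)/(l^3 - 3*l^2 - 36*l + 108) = (l - 3)/(l - 6)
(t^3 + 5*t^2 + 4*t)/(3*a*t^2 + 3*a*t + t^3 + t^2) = (t + 4)/(3*a + t)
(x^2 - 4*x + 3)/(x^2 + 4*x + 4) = (x^2 - 4*x + 3)/(x^2 + 4*x + 4)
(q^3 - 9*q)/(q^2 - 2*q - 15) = q*(q - 3)/(q - 5)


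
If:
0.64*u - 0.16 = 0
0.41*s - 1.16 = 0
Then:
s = 2.83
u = 0.25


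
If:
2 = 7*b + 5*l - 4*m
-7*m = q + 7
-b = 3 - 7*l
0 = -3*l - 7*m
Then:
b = -43/390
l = 161/390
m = -23/130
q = -749/130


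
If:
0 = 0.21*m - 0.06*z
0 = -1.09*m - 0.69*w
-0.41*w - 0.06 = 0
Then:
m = 0.09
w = -0.15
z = 0.32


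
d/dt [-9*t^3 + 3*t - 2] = 3 - 27*t^2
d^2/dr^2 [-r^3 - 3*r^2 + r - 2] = -6*r - 6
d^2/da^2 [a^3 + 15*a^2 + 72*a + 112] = 6*a + 30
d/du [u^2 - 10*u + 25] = 2*u - 10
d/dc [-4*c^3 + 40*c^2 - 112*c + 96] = -12*c^2 + 80*c - 112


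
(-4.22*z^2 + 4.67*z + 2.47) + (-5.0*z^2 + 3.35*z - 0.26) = -9.22*z^2 + 8.02*z + 2.21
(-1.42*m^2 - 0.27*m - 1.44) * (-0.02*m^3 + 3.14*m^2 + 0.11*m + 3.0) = 0.0284*m^5 - 4.4534*m^4 - 0.9752*m^3 - 8.8113*m^2 - 0.9684*m - 4.32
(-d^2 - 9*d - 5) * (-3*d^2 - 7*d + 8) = 3*d^4 + 34*d^3 + 70*d^2 - 37*d - 40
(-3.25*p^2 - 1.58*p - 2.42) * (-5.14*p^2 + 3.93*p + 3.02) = 16.705*p^4 - 4.6513*p^3 - 3.5856*p^2 - 14.2822*p - 7.3084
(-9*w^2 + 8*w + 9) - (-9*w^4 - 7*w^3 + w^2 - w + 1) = 9*w^4 + 7*w^3 - 10*w^2 + 9*w + 8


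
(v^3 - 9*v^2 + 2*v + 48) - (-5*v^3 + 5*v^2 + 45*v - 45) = 6*v^3 - 14*v^2 - 43*v + 93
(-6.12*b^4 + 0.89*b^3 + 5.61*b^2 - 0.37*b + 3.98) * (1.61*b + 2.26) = -9.8532*b^5 - 12.3983*b^4 + 11.0435*b^3 + 12.0829*b^2 + 5.5716*b + 8.9948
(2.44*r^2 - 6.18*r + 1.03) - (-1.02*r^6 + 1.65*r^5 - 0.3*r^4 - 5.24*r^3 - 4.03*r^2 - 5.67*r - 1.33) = 1.02*r^6 - 1.65*r^5 + 0.3*r^4 + 5.24*r^3 + 6.47*r^2 - 0.51*r + 2.36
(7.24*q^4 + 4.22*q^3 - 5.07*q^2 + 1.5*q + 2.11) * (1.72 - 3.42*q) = -24.7608*q^5 - 1.9796*q^4 + 24.5978*q^3 - 13.8504*q^2 - 4.6362*q + 3.6292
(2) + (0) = 2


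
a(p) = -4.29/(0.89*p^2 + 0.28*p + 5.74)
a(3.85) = -0.21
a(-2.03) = -0.49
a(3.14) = -0.28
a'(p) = -4.29*(-1.78*p - 0.28)/(0.89*p^2 + 0.28*p + 5.74)^2 = (7.6362*p + 1.2012)/(0.89*p^2 + 0.28*p + 5.74)^2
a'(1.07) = 0.19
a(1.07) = -0.61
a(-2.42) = -0.42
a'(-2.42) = -0.16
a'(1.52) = 0.19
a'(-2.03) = -0.18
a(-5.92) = -0.12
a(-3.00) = -0.33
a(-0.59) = -0.73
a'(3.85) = 0.08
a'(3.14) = 0.11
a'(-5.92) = -0.04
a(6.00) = -0.11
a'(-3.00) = -0.13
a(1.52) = -0.52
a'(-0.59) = -0.10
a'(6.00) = 0.03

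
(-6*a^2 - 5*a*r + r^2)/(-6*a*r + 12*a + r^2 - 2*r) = (a + r)/(r - 2)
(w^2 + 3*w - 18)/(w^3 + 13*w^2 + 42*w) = (w - 3)/(w*(w + 7))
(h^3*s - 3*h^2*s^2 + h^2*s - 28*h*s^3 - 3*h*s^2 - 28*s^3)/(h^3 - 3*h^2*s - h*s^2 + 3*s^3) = s*(h^3 - 3*h^2*s + h^2 - 28*h*s^2 - 3*h*s - 28*s^2)/(h^3 - 3*h^2*s - h*s^2 + 3*s^3)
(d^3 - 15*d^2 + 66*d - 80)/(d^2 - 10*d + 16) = d - 5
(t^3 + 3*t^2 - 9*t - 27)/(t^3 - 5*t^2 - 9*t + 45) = (t + 3)/(t - 5)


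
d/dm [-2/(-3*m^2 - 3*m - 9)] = 2*(-2*m - 1)/(3*(m^2 + m + 3)^2)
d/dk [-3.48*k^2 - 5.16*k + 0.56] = -6.96*k - 5.16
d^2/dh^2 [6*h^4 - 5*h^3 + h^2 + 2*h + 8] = 72*h^2 - 30*h + 2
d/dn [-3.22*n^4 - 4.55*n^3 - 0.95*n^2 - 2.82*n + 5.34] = -12.88*n^3 - 13.65*n^2 - 1.9*n - 2.82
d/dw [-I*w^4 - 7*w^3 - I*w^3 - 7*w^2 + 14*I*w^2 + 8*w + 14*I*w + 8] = -4*I*w^3 + w^2*(-21 - 3*I) + w*(-14 + 28*I) + 8 + 14*I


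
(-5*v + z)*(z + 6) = -5*v*z - 30*v + z^2 + 6*z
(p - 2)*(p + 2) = p^2 - 4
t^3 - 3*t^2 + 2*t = t*(t - 2)*(t - 1)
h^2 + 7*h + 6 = (h + 1)*(h + 6)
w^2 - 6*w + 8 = (w - 4)*(w - 2)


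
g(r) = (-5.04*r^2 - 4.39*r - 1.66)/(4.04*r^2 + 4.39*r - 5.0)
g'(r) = (-10.08*r - 4.39)/(4.04*r^2 + 4.39*r - 5.0) + (-8.08*r - 4.39)*(-5.04*r^2 - 4.39*r - 1.66)/(4.04*r^2 + 4.39*r - 5.0)^2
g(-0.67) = 0.16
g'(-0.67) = -0.41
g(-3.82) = -1.57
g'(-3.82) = -0.20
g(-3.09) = -1.81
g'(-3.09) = -0.52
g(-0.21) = 0.17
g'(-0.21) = 0.47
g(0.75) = -13.78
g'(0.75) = 233.78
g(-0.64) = 0.15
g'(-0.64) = -0.35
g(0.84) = -5.79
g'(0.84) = 33.70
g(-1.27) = 1.04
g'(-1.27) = -3.57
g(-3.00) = -1.86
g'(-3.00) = -0.61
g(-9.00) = -1.31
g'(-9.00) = -0.01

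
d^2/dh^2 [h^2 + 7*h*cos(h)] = -7*h*cos(h) - 14*sin(h) + 2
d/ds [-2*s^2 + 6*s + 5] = 6 - 4*s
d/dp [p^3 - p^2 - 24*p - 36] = 3*p^2 - 2*p - 24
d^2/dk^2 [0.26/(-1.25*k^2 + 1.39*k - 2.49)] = (0.8125*k^2 - 0.9035*k - 0.26*(2.5*k - 1.39)*(5.0*k - 2.78) + 1.6185)/(1.25*k^2 - 1.39*k + 2.49)^3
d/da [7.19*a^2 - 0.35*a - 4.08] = 14.38*a - 0.35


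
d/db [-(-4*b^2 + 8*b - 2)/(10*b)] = 2/5 - 1/(5*b^2)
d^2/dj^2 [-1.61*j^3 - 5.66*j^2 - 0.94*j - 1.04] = -9.66*j - 11.32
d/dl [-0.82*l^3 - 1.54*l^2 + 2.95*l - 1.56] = -2.46*l^2 - 3.08*l + 2.95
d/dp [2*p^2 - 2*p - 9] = 4*p - 2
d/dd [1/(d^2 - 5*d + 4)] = (5 - 2*d)/(d^2 - 5*d + 4)^2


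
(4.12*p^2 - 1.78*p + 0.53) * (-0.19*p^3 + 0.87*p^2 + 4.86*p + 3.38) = -0.7828*p^5 + 3.9226*p^4 + 18.3739*p^3 + 5.7359*p^2 - 3.4406*p + 1.7914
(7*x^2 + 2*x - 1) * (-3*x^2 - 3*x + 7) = -21*x^4 - 27*x^3 + 46*x^2 + 17*x - 7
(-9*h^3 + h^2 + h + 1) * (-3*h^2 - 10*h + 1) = 27*h^5 + 87*h^4 - 22*h^3 - 12*h^2 - 9*h + 1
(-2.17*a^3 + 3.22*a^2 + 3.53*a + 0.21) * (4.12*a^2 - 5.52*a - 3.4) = -8.9404*a^5 + 25.2448*a^4 + 4.1472*a^3 - 29.5684*a^2 - 13.1612*a - 0.714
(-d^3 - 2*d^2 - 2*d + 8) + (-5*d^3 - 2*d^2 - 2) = -6*d^3 - 4*d^2 - 2*d + 6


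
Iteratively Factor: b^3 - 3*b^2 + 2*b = (b)*(b^2 - 3*b + 2) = b*(b - 2)*(b - 1)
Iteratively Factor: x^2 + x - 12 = (x - 3)*(x + 4)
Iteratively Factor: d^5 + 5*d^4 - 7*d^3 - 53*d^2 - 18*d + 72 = (d - 3)*(d^4 + 8*d^3 + 17*d^2 - 2*d - 24) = (d - 3)*(d - 1)*(d^3 + 9*d^2 + 26*d + 24) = (d - 3)*(d - 1)*(d + 2)*(d^2 + 7*d + 12) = (d - 3)*(d - 1)*(d + 2)*(d + 4)*(d + 3)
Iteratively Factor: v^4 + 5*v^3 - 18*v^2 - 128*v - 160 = (v - 5)*(v^3 + 10*v^2 + 32*v + 32) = (v - 5)*(v + 4)*(v^2 + 6*v + 8) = (v - 5)*(v + 4)^2*(v + 2)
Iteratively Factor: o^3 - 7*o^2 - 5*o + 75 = (o - 5)*(o^2 - 2*o - 15) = (o - 5)^2*(o + 3)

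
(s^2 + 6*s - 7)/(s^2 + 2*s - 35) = (s - 1)/(s - 5)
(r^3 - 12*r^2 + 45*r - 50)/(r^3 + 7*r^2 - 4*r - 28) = (r^2 - 10*r + 25)/(r^2 + 9*r + 14)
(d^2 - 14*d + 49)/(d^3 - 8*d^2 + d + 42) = (d - 7)/(d^2 - d - 6)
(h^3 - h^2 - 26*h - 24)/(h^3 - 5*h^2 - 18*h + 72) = (h + 1)/(h - 3)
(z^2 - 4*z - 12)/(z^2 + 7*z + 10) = (z - 6)/(z + 5)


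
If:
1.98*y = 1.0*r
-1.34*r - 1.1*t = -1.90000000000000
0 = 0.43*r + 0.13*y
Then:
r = 0.00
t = 1.73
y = 0.00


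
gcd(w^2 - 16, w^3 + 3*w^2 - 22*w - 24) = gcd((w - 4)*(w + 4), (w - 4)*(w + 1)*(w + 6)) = w - 4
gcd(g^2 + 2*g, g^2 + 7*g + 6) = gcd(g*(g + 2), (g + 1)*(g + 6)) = 1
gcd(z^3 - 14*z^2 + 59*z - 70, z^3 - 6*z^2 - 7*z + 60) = z - 5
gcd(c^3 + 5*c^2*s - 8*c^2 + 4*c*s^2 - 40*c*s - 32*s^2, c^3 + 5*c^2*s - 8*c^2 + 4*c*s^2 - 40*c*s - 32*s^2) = c^3 + 5*c^2*s - 8*c^2 + 4*c*s^2 - 40*c*s - 32*s^2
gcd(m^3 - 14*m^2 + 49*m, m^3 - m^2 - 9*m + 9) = 1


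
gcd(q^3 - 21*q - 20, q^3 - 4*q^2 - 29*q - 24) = q + 1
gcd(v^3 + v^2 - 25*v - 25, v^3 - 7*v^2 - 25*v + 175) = v^2 - 25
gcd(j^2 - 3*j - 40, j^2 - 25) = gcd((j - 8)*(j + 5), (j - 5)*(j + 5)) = j + 5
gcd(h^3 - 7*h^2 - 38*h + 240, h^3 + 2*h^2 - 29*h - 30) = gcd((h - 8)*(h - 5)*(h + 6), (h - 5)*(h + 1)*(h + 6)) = h^2 + h - 30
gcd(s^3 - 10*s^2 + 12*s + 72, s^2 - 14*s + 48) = s - 6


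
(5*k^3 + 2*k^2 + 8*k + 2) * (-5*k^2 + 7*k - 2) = -25*k^5 + 25*k^4 - 36*k^3 + 42*k^2 - 2*k - 4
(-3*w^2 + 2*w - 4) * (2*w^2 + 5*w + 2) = -6*w^4 - 11*w^3 - 4*w^2 - 16*w - 8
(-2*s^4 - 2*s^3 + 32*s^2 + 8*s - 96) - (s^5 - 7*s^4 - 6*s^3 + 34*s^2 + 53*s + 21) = -s^5 + 5*s^4 + 4*s^3 - 2*s^2 - 45*s - 117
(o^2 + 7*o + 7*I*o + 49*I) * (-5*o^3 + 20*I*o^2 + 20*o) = -5*o^5 - 35*o^4 - 15*I*o^4 - 120*o^3 - 105*I*o^3 - 840*o^2 + 140*I*o^2 + 980*I*o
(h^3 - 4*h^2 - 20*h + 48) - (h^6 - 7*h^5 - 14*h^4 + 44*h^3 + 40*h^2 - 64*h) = -h^6 + 7*h^5 + 14*h^4 - 43*h^3 - 44*h^2 + 44*h + 48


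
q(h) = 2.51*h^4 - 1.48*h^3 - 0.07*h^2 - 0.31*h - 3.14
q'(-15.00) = -34882.21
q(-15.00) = 132049.51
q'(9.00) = 6957.95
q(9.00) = 15377.59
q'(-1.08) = -17.99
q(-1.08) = 2.39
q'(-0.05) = -0.32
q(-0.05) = -3.12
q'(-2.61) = -208.70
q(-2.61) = 139.98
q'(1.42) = 19.29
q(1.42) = 2.25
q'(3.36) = 329.94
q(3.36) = 258.80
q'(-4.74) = -1168.63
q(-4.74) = 1421.40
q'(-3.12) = -348.02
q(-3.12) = 279.94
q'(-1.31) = -30.32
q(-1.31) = 7.87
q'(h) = 10.04*h^3 - 4.44*h^2 - 0.14*h - 0.31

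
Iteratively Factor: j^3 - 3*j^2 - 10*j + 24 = (j - 4)*(j^2 + j - 6) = (j - 4)*(j + 3)*(j - 2)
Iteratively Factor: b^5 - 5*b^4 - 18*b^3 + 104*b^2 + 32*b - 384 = (b - 4)*(b^4 - b^3 - 22*b^2 + 16*b + 96) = (b - 4)^2*(b^3 + 3*b^2 - 10*b - 24) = (b - 4)^2*(b - 3)*(b^2 + 6*b + 8) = (b - 4)^2*(b - 3)*(b + 2)*(b + 4)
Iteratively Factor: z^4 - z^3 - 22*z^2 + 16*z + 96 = (z + 2)*(z^3 - 3*z^2 - 16*z + 48) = (z - 4)*(z + 2)*(z^2 + z - 12) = (z - 4)*(z - 3)*(z + 2)*(z + 4)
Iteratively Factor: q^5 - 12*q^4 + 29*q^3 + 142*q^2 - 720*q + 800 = (q - 4)*(q^4 - 8*q^3 - 3*q^2 + 130*q - 200) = (q - 4)*(q - 2)*(q^3 - 6*q^2 - 15*q + 100) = (q - 4)*(q - 2)*(q + 4)*(q^2 - 10*q + 25) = (q - 5)*(q - 4)*(q - 2)*(q + 4)*(q - 5)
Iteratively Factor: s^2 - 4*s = (s)*(s - 4)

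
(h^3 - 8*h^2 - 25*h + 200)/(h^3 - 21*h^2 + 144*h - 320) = (h + 5)/(h - 8)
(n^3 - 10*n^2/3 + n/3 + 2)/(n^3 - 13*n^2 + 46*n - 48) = (3*n^2 - n - 2)/(3*(n^2 - 10*n + 16))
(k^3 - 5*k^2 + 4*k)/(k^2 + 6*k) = (k^2 - 5*k + 4)/(k + 6)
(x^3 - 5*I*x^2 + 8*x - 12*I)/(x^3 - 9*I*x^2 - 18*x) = (x^2 + I*x + 2)/(x*(x - 3*I))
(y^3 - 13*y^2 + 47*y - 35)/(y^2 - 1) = (y^2 - 12*y + 35)/(y + 1)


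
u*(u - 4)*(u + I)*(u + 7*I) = u^4 - 4*u^3 + 8*I*u^3 - 7*u^2 - 32*I*u^2 + 28*u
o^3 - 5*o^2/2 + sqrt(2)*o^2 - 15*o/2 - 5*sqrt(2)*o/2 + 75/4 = (o - 5/2)*(o - 3*sqrt(2)/2)*(o + 5*sqrt(2)/2)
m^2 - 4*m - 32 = (m - 8)*(m + 4)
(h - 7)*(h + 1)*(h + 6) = h^3 - 43*h - 42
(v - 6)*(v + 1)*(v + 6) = v^3 + v^2 - 36*v - 36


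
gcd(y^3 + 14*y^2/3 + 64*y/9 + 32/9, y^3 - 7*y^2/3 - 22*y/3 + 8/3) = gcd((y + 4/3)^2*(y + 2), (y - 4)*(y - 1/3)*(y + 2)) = y + 2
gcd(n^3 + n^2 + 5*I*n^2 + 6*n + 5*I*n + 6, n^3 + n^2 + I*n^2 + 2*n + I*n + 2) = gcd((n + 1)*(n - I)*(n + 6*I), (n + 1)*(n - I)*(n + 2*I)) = n^2 + n*(1 - I) - I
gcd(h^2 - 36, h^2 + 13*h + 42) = h + 6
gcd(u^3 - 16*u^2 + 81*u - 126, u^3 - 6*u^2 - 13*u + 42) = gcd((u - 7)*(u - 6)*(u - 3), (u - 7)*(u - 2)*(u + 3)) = u - 7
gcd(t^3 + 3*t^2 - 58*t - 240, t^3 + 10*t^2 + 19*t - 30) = t^2 + 11*t + 30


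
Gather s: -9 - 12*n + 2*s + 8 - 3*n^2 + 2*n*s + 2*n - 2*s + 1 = -3*n^2 + 2*n*s - 10*n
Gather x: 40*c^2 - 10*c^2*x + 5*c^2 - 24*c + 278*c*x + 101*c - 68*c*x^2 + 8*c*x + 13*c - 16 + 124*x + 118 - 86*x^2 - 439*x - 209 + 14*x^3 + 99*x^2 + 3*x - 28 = 45*c^2 + 90*c + 14*x^3 + x^2*(13 - 68*c) + x*(-10*c^2 + 286*c - 312) - 135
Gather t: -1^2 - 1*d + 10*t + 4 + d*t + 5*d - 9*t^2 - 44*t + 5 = 4*d - 9*t^2 + t*(d - 34) + 8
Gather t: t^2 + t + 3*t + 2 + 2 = t^2 + 4*t + 4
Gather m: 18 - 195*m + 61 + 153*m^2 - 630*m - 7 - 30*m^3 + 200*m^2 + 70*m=-30*m^3 + 353*m^2 - 755*m + 72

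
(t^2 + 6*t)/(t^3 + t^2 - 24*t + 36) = t/(t^2 - 5*t + 6)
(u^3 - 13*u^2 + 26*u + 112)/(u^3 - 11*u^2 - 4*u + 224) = (u + 2)/(u + 4)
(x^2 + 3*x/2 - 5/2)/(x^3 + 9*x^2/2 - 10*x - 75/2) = (x - 1)/(x^2 + 2*x - 15)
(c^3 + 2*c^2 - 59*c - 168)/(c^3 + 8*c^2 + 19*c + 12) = (c^2 - c - 56)/(c^2 + 5*c + 4)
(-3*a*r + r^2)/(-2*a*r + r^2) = (3*a - r)/(2*a - r)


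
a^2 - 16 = (a - 4)*(a + 4)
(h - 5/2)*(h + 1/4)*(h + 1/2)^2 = h^4 - 5*h^3/4 - 21*h^2/8 - 19*h/16 - 5/32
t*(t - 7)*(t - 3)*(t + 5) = t^4 - 5*t^3 - 29*t^2 + 105*t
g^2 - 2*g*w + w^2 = (-g + w)^2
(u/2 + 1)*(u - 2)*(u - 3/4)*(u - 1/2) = u^4/2 - 5*u^3/8 - 29*u^2/16 + 5*u/2 - 3/4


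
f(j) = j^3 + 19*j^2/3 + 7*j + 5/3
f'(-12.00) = 287.00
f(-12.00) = -898.33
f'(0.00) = 7.00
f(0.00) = 1.67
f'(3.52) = 88.76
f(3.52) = 148.39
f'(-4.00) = 4.33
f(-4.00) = 11.00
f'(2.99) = 71.69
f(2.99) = 105.95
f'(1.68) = 36.75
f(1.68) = 36.04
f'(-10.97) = 229.07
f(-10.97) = -633.10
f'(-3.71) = 1.30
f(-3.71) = 11.80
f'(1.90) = 41.90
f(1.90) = 44.69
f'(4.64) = 130.36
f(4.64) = 270.40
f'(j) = 3*j^2 + 38*j/3 + 7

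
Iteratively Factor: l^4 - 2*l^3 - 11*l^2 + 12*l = (l - 1)*(l^3 - l^2 - 12*l) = l*(l - 1)*(l^2 - l - 12) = l*(l - 4)*(l - 1)*(l + 3)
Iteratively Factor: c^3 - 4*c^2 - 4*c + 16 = (c - 4)*(c^2 - 4) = (c - 4)*(c + 2)*(c - 2)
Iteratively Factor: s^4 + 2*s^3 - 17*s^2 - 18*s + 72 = (s + 3)*(s^3 - s^2 - 14*s + 24) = (s + 3)*(s + 4)*(s^2 - 5*s + 6) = (s - 3)*(s + 3)*(s + 4)*(s - 2)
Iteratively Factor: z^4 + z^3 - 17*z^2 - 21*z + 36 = (z - 4)*(z^3 + 5*z^2 + 3*z - 9) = (z - 4)*(z - 1)*(z^2 + 6*z + 9) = (z - 4)*(z - 1)*(z + 3)*(z + 3)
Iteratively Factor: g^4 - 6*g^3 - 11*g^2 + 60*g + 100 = (g - 5)*(g^3 - g^2 - 16*g - 20) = (g - 5)*(g + 2)*(g^2 - 3*g - 10) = (g - 5)^2*(g + 2)*(g + 2)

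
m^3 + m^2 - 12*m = m*(m - 3)*(m + 4)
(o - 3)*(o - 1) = o^2 - 4*o + 3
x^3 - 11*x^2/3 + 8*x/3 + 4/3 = (x - 2)^2*(x + 1/3)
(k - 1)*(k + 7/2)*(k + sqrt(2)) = k^3 + sqrt(2)*k^2 + 5*k^2/2 - 7*k/2 + 5*sqrt(2)*k/2 - 7*sqrt(2)/2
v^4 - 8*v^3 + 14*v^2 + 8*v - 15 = (v - 5)*(v - 3)*(v - 1)*(v + 1)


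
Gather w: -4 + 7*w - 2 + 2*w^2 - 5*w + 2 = 2*w^2 + 2*w - 4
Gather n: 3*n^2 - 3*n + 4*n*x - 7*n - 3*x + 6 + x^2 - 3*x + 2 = 3*n^2 + n*(4*x - 10) + x^2 - 6*x + 8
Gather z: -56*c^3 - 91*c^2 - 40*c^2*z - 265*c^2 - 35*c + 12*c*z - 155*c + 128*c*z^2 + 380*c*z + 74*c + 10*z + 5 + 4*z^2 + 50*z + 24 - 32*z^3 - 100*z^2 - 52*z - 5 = -56*c^3 - 356*c^2 - 116*c - 32*z^3 + z^2*(128*c - 96) + z*(-40*c^2 + 392*c + 8) + 24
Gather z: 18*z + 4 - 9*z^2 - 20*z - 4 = -9*z^2 - 2*z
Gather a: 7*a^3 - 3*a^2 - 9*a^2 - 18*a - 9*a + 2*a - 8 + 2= 7*a^3 - 12*a^2 - 25*a - 6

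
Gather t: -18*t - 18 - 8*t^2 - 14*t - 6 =-8*t^2 - 32*t - 24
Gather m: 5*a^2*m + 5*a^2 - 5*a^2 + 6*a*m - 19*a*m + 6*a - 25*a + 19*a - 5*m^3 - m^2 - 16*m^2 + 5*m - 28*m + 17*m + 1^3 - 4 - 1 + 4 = -5*m^3 - 17*m^2 + m*(5*a^2 - 13*a - 6)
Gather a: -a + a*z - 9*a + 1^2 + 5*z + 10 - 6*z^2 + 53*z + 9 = a*(z - 10) - 6*z^2 + 58*z + 20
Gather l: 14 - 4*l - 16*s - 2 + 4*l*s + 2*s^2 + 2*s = l*(4*s - 4) + 2*s^2 - 14*s + 12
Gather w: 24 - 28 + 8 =4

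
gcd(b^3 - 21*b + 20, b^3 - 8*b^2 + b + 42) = 1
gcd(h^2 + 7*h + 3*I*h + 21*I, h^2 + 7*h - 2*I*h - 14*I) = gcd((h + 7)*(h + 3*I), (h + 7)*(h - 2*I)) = h + 7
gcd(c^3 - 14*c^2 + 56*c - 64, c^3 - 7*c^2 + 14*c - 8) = c^2 - 6*c + 8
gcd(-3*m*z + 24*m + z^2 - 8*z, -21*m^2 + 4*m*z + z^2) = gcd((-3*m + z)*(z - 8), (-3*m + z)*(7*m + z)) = -3*m + z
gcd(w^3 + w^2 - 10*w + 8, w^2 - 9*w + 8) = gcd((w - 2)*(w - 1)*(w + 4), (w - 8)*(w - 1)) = w - 1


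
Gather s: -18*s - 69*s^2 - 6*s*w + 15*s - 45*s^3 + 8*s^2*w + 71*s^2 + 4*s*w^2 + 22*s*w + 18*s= -45*s^3 + s^2*(8*w + 2) + s*(4*w^2 + 16*w + 15)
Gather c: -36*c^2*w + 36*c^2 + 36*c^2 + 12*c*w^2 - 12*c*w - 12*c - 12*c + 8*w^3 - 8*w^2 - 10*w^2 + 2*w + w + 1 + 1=c^2*(72 - 36*w) + c*(12*w^2 - 12*w - 24) + 8*w^3 - 18*w^2 + 3*w + 2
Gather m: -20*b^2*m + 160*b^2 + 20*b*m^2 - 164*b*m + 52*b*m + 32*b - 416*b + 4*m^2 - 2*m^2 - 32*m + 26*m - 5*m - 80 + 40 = 160*b^2 - 384*b + m^2*(20*b + 2) + m*(-20*b^2 - 112*b - 11) - 40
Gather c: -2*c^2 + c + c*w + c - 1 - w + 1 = -2*c^2 + c*(w + 2) - w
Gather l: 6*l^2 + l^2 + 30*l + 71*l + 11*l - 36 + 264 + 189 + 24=7*l^2 + 112*l + 441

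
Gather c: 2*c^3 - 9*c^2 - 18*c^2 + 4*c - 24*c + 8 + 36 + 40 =2*c^3 - 27*c^2 - 20*c + 84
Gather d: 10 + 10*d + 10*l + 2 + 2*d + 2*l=12*d + 12*l + 12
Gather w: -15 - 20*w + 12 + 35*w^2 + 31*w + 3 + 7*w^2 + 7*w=42*w^2 + 18*w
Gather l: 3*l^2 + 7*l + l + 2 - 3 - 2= 3*l^2 + 8*l - 3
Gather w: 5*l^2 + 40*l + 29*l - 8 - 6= 5*l^2 + 69*l - 14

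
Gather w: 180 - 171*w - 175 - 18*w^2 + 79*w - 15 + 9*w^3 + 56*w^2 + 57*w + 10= 9*w^3 + 38*w^2 - 35*w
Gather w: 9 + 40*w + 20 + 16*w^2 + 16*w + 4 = 16*w^2 + 56*w + 33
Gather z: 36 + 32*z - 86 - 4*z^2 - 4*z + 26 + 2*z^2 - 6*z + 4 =-2*z^2 + 22*z - 20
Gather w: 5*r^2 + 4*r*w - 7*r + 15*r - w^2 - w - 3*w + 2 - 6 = 5*r^2 + 8*r - w^2 + w*(4*r - 4) - 4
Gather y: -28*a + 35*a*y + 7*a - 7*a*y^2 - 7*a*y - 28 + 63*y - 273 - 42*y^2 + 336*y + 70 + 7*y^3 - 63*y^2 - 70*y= -21*a + 7*y^3 + y^2*(-7*a - 105) + y*(28*a + 329) - 231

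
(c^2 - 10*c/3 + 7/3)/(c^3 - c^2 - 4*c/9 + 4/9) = 3*(3*c - 7)/(9*c^2 - 4)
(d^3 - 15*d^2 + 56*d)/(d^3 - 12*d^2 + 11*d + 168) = d/(d + 3)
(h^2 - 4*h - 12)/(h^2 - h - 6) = (h - 6)/(h - 3)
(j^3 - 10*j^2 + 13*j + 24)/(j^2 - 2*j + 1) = (j^3 - 10*j^2 + 13*j + 24)/(j^2 - 2*j + 1)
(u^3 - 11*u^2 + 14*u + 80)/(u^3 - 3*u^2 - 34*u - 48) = (u - 5)/(u + 3)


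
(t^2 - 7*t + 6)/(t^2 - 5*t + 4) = (t - 6)/(t - 4)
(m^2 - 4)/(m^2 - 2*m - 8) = (m - 2)/(m - 4)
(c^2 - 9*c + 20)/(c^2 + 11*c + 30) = (c^2 - 9*c + 20)/(c^2 + 11*c + 30)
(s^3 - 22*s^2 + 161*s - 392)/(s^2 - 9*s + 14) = (s^2 - 15*s + 56)/(s - 2)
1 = 1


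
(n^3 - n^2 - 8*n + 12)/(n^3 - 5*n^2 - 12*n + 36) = (n - 2)/(n - 6)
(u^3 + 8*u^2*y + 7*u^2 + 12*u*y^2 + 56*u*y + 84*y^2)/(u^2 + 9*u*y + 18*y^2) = (u^2 + 2*u*y + 7*u + 14*y)/(u + 3*y)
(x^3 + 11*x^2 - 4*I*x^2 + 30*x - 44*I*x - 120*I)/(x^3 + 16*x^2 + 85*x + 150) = (x - 4*I)/(x + 5)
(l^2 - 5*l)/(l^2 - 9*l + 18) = l*(l - 5)/(l^2 - 9*l + 18)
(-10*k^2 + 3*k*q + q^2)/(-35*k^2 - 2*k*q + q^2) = (-2*k + q)/(-7*k + q)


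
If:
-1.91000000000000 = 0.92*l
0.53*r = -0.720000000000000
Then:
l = -2.08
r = -1.36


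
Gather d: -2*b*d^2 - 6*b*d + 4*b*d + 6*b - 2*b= -2*b*d^2 - 2*b*d + 4*b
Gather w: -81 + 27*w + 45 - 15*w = 12*w - 36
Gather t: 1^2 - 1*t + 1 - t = 2 - 2*t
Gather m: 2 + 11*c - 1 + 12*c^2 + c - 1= 12*c^2 + 12*c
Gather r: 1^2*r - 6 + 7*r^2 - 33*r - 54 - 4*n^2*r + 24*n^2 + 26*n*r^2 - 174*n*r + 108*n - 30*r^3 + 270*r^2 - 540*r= 24*n^2 + 108*n - 30*r^3 + r^2*(26*n + 277) + r*(-4*n^2 - 174*n - 572) - 60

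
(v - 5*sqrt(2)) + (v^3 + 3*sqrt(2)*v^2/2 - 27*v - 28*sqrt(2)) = v^3 + 3*sqrt(2)*v^2/2 - 26*v - 33*sqrt(2)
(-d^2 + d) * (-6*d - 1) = 6*d^3 - 5*d^2 - d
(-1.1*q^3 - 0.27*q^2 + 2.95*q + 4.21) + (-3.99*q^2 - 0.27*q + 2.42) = -1.1*q^3 - 4.26*q^2 + 2.68*q + 6.63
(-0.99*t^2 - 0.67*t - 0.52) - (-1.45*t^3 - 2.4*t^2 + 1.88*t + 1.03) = 1.45*t^3 + 1.41*t^2 - 2.55*t - 1.55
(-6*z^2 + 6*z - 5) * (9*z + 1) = -54*z^3 + 48*z^2 - 39*z - 5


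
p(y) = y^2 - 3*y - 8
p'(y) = 2*y - 3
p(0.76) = -9.70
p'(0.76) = -1.48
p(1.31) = -10.21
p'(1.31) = -0.38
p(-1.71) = 0.05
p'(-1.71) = -6.42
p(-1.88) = 1.17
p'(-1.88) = -6.76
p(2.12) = -9.87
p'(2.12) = 1.24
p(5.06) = 2.42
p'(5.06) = 7.12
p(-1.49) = -1.31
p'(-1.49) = -5.98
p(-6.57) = 54.87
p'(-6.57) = -16.14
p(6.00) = 10.00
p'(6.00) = 9.00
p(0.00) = -8.00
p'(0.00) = -3.00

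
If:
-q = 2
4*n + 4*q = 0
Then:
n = 2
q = -2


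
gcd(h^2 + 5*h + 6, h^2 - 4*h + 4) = 1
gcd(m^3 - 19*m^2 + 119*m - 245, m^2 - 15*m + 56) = m - 7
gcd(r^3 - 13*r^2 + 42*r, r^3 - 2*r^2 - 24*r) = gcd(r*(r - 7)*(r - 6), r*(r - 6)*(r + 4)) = r^2 - 6*r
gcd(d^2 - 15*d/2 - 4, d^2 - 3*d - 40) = d - 8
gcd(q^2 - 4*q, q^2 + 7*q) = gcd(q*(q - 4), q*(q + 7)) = q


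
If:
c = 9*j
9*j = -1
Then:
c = -1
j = -1/9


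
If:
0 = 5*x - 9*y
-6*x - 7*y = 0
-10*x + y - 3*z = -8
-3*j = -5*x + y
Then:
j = 0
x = 0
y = 0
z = 8/3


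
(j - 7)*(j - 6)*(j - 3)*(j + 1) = j^4 - 15*j^3 + 65*j^2 - 45*j - 126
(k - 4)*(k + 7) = k^2 + 3*k - 28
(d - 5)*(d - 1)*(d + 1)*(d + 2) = d^4 - 3*d^3 - 11*d^2 + 3*d + 10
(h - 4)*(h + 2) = h^2 - 2*h - 8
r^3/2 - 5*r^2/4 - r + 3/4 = (r/2 + 1/2)*(r - 3)*(r - 1/2)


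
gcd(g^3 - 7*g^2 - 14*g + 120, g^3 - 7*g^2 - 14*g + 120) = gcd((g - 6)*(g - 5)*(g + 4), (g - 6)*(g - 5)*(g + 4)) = g^3 - 7*g^2 - 14*g + 120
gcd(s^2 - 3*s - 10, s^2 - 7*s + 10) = s - 5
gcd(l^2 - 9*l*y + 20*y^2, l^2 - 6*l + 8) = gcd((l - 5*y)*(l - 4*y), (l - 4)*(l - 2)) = 1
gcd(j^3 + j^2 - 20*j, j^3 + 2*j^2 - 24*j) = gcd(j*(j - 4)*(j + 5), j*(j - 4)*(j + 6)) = j^2 - 4*j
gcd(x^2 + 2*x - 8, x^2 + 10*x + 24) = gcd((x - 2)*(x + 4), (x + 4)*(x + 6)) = x + 4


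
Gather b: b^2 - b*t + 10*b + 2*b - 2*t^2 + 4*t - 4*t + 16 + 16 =b^2 + b*(12 - t) - 2*t^2 + 32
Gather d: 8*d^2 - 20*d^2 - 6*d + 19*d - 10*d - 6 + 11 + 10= -12*d^2 + 3*d + 15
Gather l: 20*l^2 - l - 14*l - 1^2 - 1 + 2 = 20*l^2 - 15*l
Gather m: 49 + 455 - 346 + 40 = 198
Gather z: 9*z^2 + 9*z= 9*z^2 + 9*z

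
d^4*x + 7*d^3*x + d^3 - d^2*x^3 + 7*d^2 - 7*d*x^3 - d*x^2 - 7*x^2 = (d + 7)*(d - x)*(d + x)*(d*x + 1)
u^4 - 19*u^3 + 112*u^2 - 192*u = u*(u - 8)^2*(u - 3)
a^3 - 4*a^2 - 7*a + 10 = (a - 5)*(a - 1)*(a + 2)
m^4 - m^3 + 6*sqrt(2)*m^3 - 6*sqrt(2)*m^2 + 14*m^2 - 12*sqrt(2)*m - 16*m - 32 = (m - 2)*(m + 1)*(m + 2*sqrt(2))*(m + 4*sqrt(2))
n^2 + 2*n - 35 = (n - 5)*(n + 7)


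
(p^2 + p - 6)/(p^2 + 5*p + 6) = (p - 2)/(p + 2)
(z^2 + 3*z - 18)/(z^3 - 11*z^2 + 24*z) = (z + 6)/(z*(z - 8))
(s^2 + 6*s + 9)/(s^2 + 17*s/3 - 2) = 3*(s^2 + 6*s + 9)/(3*s^2 + 17*s - 6)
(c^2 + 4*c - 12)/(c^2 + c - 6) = (c + 6)/(c + 3)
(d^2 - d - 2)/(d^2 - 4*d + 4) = (d + 1)/(d - 2)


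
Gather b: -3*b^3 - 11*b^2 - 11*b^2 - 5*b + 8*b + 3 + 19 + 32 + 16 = -3*b^3 - 22*b^2 + 3*b + 70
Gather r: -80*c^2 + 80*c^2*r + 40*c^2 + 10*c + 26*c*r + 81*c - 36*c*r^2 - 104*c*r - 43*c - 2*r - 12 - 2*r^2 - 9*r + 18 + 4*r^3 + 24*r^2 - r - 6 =-40*c^2 + 48*c + 4*r^3 + r^2*(22 - 36*c) + r*(80*c^2 - 78*c - 12)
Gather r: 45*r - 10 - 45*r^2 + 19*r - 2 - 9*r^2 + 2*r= -54*r^2 + 66*r - 12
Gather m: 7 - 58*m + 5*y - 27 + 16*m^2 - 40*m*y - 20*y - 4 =16*m^2 + m*(-40*y - 58) - 15*y - 24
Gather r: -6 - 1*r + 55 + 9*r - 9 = 8*r + 40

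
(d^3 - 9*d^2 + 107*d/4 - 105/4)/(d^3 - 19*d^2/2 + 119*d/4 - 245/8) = 2*(d - 3)/(2*d - 7)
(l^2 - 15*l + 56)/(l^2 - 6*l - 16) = (l - 7)/(l + 2)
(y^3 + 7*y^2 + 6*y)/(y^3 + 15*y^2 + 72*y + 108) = y*(y + 1)/(y^2 + 9*y + 18)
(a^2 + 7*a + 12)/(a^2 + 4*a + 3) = (a + 4)/(a + 1)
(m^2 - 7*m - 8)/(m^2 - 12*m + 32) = (m + 1)/(m - 4)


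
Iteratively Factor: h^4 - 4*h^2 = (h - 2)*(h^3 + 2*h^2) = h*(h - 2)*(h^2 + 2*h) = h^2*(h - 2)*(h + 2)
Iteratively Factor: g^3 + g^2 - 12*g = (g - 3)*(g^2 + 4*g) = g*(g - 3)*(g + 4)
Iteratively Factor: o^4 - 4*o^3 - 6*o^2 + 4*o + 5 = (o + 1)*(o^3 - 5*o^2 - o + 5) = (o + 1)^2*(o^2 - 6*o + 5) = (o - 5)*(o + 1)^2*(o - 1)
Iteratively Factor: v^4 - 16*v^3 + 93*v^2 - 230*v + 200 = (v - 5)*(v^3 - 11*v^2 + 38*v - 40) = (v - 5)^2*(v^2 - 6*v + 8) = (v - 5)^2*(v - 2)*(v - 4)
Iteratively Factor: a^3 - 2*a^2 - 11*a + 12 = (a - 1)*(a^2 - a - 12) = (a - 1)*(a + 3)*(a - 4)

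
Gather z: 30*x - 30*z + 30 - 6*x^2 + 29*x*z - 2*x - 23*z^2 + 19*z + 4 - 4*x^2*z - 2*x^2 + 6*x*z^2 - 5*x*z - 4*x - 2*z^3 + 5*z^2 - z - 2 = -8*x^2 + 24*x - 2*z^3 + z^2*(6*x - 18) + z*(-4*x^2 + 24*x - 12) + 32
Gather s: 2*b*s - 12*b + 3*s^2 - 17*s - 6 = -12*b + 3*s^2 + s*(2*b - 17) - 6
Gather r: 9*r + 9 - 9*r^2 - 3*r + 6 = -9*r^2 + 6*r + 15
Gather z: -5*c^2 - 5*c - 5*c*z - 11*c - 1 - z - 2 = -5*c^2 - 16*c + z*(-5*c - 1) - 3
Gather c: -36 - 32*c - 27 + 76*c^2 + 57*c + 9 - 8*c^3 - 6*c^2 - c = -8*c^3 + 70*c^2 + 24*c - 54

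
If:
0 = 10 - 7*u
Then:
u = 10/7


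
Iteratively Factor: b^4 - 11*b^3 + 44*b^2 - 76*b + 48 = (b - 4)*(b^3 - 7*b^2 + 16*b - 12) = (b - 4)*(b - 2)*(b^2 - 5*b + 6) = (b - 4)*(b - 2)^2*(b - 3)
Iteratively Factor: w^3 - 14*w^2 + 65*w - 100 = (w - 5)*(w^2 - 9*w + 20) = (w - 5)*(w - 4)*(w - 5)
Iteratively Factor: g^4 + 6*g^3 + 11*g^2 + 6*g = (g + 1)*(g^3 + 5*g^2 + 6*g) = g*(g + 1)*(g^2 + 5*g + 6) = g*(g + 1)*(g + 2)*(g + 3)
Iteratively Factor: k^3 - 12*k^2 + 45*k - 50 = (k - 5)*(k^2 - 7*k + 10) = (k - 5)*(k - 2)*(k - 5)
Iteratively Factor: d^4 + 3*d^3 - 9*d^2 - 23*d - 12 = (d + 4)*(d^3 - d^2 - 5*d - 3) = (d + 1)*(d + 4)*(d^2 - 2*d - 3) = (d + 1)^2*(d + 4)*(d - 3)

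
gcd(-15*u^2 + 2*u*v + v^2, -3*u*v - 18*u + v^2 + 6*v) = 3*u - v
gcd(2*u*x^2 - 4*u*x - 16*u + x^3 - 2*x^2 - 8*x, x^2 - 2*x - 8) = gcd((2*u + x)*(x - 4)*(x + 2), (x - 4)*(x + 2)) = x^2 - 2*x - 8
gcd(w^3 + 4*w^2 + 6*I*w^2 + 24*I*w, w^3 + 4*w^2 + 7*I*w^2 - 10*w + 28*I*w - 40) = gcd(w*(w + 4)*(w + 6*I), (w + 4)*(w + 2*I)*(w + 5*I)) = w + 4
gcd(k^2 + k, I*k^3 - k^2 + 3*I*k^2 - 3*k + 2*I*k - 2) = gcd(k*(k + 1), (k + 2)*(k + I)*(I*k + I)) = k + 1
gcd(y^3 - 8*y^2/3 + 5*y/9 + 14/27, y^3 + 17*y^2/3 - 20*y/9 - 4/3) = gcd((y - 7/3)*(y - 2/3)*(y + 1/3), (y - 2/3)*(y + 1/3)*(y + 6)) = y^2 - y/3 - 2/9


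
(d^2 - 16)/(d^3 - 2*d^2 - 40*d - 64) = (d - 4)/(d^2 - 6*d - 16)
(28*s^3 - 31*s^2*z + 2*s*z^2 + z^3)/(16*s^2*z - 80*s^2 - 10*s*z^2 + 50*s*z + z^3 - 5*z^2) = (28*s^3 - 31*s^2*z + 2*s*z^2 + z^3)/(16*s^2*z - 80*s^2 - 10*s*z^2 + 50*s*z + z^3 - 5*z^2)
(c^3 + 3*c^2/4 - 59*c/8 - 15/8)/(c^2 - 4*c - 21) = (8*c^2 - 18*c - 5)/(8*(c - 7))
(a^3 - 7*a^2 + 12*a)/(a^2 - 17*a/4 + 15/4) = 4*a*(a - 4)/(4*a - 5)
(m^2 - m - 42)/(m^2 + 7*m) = (m^2 - m - 42)/(m*(m + 7))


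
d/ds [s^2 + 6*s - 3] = 2*s + 6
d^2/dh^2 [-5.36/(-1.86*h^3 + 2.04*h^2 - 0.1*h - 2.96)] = ((21.8688 - 59.8176*h)*(1.86*h^3 - 2.04*h^2 + 0.1*h + 2.96) + 5.36*(5.58*h^2 - 4.08*h + 0.1)*(11.16*h^2 - 8.16*h + 0.2))/(1.86*h^3 - 2.04*h^2 + 0.1*h + 2.96)^3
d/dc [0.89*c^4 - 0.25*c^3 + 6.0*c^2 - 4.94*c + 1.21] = 3.56*c^3 - 0.75*c^2 + 12.0*c - 4.94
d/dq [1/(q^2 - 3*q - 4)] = (3 - 2*q)/(-q^2 + 3*q + 4)^2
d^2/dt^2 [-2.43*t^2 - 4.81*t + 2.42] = -4.86000000000000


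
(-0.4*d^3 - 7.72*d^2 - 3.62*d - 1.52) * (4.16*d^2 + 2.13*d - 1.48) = -1.664*d^5 - 32.9672*d^4 - 30.9108*d^3 - 2.6082*d^2 + 2.12*d + 2.2496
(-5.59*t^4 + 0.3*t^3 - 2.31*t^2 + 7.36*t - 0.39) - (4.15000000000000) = -5.59*t^4 + 0.3*t^3 - 2.31*t^2 + 7.36*t - 4.54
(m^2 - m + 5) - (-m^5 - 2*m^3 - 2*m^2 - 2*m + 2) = m^5 + 2*m^3 + 3*m^2 + m + 3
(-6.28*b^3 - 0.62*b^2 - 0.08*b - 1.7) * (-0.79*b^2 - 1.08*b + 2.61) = 4.9612*b^5 + 7.2722*b^4 - 15.658*b^3 - 0.1888*b^2 + 1.6272*b - 4.437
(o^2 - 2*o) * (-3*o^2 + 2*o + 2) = -3*o^4 + 8*o^3 - 2*o^2 - 4*o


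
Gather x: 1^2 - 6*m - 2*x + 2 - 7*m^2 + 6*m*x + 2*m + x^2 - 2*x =-7*m^2 - 4*m + x^2 + x*(6*m - 4) + 3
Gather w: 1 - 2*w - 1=-2*w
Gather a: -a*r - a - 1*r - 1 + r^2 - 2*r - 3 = a*(-r - 1) + r^2 - 3*r - 4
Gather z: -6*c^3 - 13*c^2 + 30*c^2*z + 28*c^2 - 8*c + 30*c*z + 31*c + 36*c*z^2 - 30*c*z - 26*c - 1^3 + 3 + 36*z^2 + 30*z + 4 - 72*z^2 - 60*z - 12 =-6*c^3 + 15*c^2 - 3*c + z^2*(36*c - 36) + z*(30*c^2 - 30) - 6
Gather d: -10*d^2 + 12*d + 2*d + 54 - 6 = -10*d^2 + 14*d + 48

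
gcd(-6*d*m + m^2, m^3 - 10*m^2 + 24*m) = m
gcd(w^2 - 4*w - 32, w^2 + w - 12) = w + 4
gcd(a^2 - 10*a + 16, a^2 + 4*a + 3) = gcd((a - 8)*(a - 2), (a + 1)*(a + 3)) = 1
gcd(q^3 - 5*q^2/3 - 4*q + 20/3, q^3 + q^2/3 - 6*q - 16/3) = q + 2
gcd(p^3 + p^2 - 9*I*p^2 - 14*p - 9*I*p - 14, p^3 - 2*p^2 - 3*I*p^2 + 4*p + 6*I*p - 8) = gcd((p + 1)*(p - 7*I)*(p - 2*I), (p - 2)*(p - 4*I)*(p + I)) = 1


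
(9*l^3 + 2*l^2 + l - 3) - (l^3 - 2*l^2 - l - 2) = 8*l^3 + 4*l^2 + 2*l - 1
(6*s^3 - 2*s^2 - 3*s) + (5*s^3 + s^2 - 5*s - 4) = 11*s^3 - s^2 - 8*s - 4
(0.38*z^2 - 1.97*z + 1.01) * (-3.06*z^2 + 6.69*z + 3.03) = -1.1628*z^4 + 8.5704*z^3 - 15.1185*z^2 + 0.787800000000002*z + 3.0603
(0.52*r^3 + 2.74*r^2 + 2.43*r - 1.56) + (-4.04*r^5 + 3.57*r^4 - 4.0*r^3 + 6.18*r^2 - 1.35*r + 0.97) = -4.04*r^5 + 3.57*r^4 - 3.48*r^3 + 8.92*r^2 + 1.08*r - 0.59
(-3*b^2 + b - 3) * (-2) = 6*b^2 - 2*b + 6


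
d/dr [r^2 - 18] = 2*r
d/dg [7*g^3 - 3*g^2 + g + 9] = 21*g^2 - 6*g + 1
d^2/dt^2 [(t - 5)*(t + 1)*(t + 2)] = 6*t - 4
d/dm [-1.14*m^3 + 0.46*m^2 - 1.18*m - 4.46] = -3.42*m^2 + 0.92*m - 1.18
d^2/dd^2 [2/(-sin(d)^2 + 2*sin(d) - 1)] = 4*(2*sin(d) + 3)/(sin(d) - 1)^3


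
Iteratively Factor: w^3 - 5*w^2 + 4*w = (w - 4)*(w^2 - w) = (w - 4)*(w - 1)*(w)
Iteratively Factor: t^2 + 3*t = (t + 3)*(t)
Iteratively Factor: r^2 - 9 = (r + 3)*(r - 3)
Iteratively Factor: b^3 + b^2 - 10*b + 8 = (b - 1)*(b^2 + 2*b - 8) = (b - 1)*(b + 4)*(b - 2)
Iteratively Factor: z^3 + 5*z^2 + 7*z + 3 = (z + 1)*(z^2 + 4*z + 3) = (z + 1)*(z + 3)*(z + 1)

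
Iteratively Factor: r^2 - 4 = (r + 2)*(r - 2)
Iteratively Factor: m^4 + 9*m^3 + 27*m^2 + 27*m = (m + 3)*(m^3 + 6*m^2 + 9*m) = (m + 3)^2*(m^2 + 3*m) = (m + 3)^3*(m)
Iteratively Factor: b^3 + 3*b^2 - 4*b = (b)*(b^2 + 3*b - 4) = b*(b + 4)*(b - 1)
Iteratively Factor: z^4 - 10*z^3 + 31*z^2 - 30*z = (z - 3)*(z^3 - 7*z^2 + 10*z) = z*(z - 3)*(z^2 - 7*z + 10) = z*(z - 3)*(z - 2)*(z - 5)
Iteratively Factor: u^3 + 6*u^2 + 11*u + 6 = (u + 3)*(u^2 + 3*u + 2) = (u + 2)*(u + 3)*(u + 1)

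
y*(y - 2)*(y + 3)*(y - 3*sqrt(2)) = y^4 - 3*sqrt(2)*y^3 + y^3 - 6*y^2 - 3*sqrt(2)*y^2 + 18*sqrt(2)*y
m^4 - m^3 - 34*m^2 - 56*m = m*(m - 7)*(m + 2)*(m + 4)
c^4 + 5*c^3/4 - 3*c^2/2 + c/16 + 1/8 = (c - 1/2)^2*(c + 1/4)*(c + 2)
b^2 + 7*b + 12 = (b + 3)*(b + 4)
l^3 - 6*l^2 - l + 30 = (l - 5)*(l - 3)*(l + 2)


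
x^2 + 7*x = x*(x + 7)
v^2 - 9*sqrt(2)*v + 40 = (v - 5*sqrt(2))*(v - 4*sqrt(2))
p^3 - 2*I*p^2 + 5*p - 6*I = (p - 3*I)*(p - I)*(p + 2*I)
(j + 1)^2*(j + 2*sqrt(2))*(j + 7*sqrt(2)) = j^4 + 2*j^3 + 9*sqrt(2)*j^3 + 18*sqrt(2)*j^2 + 29*j^2 + 9*sqrt(2)*j + 56*j + 28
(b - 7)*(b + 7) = b^2 - 49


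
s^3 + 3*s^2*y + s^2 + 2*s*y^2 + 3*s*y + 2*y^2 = (s + 1)*(s + y)*(s + 2*y)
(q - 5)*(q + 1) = q^2 - 4*q - 5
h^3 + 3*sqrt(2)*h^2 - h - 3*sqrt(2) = (h - 1)*(h + 1)*(h + 3*sqrt(2))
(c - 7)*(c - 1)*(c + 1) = c^3 - 7*c^2 - c + 7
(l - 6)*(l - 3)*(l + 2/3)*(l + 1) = l^4 - 22*l^3/3 + 11*l^2/3 + 24*l + 12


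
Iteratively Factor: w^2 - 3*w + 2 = (w - 1)*(w - 2)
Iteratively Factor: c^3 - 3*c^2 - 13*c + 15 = (c - 1)*(c^2 - 2*c - 15) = (c - 1)*(c + 3)*(c - 5)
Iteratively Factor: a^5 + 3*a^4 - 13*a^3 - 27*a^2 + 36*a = (a - 3)*(a^4 + 6*a^3 + 5*a^2 - 12*a) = a*(a - 3)*(a^3 + 6*a^2 + 5*a - 12) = a*(a - 3)*(a + 3)*(a^2 + 3*a - 4) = a*(a - 3)*(a + 3)*(a + 4)*(a - 1)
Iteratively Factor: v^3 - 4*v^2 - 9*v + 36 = (v - 3)*(v^2 - v - 12) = (v - 3)*(v + 3)*(v - 4)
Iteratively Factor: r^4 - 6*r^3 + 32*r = (r)*(r^3 - 6*r^2 + 32) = r*(r + 2)*(r^2 - 8*r + 16) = r*(r - 4)*(r + 2)*(r - 4)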